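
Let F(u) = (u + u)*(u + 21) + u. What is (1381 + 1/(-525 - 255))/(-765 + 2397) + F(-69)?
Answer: 8345329979/1272960 ≈ 6555.8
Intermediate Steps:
F(u) = u + 2*u*(21 + u) (F(u) = (2*u)*(21 + u) + u = 2*u*(21 + u) + u = u + 2*u*(21 + u))
(1381 + 1/(-525 - 255))/(-765 + 2397) + F(-69) = (1381 + 1/(-525 - 255))/(-765 + 2397) - 69*(43 + 2*(-69)) = (1381 + 1/(-780))/1632 - 69*(43 - 138) = (1381 - 1/780)*(1/1632) - 69*(-95) = (1077179/780)*(1/1632) + 6555 = 1077179/1272960 + 6555 = 8345329979/1272960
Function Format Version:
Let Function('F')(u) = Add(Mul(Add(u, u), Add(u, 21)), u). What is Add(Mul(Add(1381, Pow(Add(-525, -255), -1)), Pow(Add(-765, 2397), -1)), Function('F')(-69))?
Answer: Rational(8345329979, 1272960) ≈ 6555.8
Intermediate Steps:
Function('F')(u) = Add(u, Mul(2, u, Add(21, u))) (Function('F')(u) = Add(Mul(Mul(2, u), Add(21, u)), u) = Add(Mul(2, u, Add(21, u)), u) = Add(u, Mul(2, u, Add(21, u))))
Add(Mul(Add(1381, Pow(Add(-525, -255), -1)), Pow(Add(-765, 2397), -1)), Function('F')(-69)) = Add(Mul(Add(1381, Pow(Add(-525, -255), -1)), Pow(Add(-765, 2397), -1)), Mul(-69, Add(43, Mul(2, -69)))) = Add(Mul(Add(1381, Pow(-780, -1)), Pow(1632, -1)), Mul(-69, Add(43, -138))) = Add(Mul(Add(1381, Rational(-1, 780)), Rational(1, 1632)), Mul(-69, -95)) = Add(Mul(Rational(1077179, 780), Rational(1, 1632)), 6555) = Add(Rational(1077179, 1272960), 6555) = Rational(8345329979, 1272960)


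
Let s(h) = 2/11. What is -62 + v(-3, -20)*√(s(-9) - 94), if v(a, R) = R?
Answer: -62 - 40*I*√2838/11 ≈ -62.0 - 193.72*I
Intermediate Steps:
s(h) = 2/11 (s(h) = 2*(1/11) = 2/11)
-62 + v(-3, -20)*√(s(-9) - 94) = -62 - 20*√(2/11 - 94) = -62 - 40*I*√2838/11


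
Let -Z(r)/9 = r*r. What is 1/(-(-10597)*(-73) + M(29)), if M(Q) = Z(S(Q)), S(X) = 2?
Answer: -1/773617 ≈ -1.2926e-6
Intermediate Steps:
Z(r) = -9*r² (Z(r) = -9*r*r = -9*r²)
M(Q) = -36 (M(Q) = -9*2² = -9*4 = -36)
1/(-(-10597)*(-73) + M(29)) = 1/(-(-10597)*(-73) - 36) = 1/(-1*773581 - 36) = 1/(-773581 - 36) = 1/(-773617) = -1/773617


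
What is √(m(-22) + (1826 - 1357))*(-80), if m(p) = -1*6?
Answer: -80*√463 ≈ -1721.4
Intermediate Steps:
m(p) = -6
√(m(-22) + (1826 - 1357))*(-80) = √(-6 + (1826 - 1357))*(-80) = √(-6 + 469)*(-80) = √463*(-80) = -80*√463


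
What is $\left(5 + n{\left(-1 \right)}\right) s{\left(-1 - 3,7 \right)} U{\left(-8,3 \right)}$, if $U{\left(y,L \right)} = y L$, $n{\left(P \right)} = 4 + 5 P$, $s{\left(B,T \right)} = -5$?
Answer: $480$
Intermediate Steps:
$U{\left(y,L \right)} = L y$
$\left(5 + n{\left(-1 \right)}\right) s{\left(-1 - 3,7 \right)} U{\left(-8,3 \right)} = \left(5 + \left(4 + 5 \left(-1\right)\right)\right) \left(-5\right) 3 \left(-8\right) = \left(5 + \left(4 - 5\right)\right) \left(-5\right) \left(-24\right) = \left(5 - 1\right) \left(-5\right) \left(-24\right) = 4 \left(-5\right) \left(-24\right) = \left(-20\right) \left(-24\right) = 480$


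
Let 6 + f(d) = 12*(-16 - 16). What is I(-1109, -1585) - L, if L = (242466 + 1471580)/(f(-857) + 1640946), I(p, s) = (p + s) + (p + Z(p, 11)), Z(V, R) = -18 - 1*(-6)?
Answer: -3130217593/820278 ≈ -3816.0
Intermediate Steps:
Z(V, R) = -12 (Z(V, R) = -18 + 6 = -12)
f(d) = -390 (f(d) = -6 + 12*(-16 - 16) = -6 + 12*(-32) = -6 - 384 = -390)
I(p, s) = -12 + s + 2*p (I(p, s) = (p + s) + (p - 12) = (p + s) + (-12 + p) = -12 + s + 2*p)
L = 857023/820278 (L = (242466 + 1471580)/(-390 + 1640946) = 1714046/1640556 = 1714046*(1/1640556) = 857023/820278 ≈ 1.0448)
I(-1109, -1585) - L = (-12 - 1585 + 2*(-1109)) - 1*857023/820278 = (-12 - 1585 - 2218) - 857023/820278 = -3815 - 857023/820278 = -3130217593/820278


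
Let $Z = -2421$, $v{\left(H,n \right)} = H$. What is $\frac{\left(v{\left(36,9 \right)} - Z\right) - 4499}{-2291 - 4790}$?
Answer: $\frac{2042}{7081} \approx 0.28838$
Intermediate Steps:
$\frac{\left(v{\left(36,9 \right)} - Z\right) - 4499}{-2291 - 4790} = \frac{\left(36 - -2421\right) - 4499}{-2291 - 4790} = \frac{\left(36 + 2421\right) - 4499}{-7081} = \left(2457 - 4499\right) \left(- \frac{1}{7081}\right) = \left(-2042\right) \left(- \frac{1}{7081}\right) = \frac{2042}{7081}$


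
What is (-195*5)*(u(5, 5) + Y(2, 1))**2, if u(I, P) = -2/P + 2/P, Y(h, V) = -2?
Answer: -3900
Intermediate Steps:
u(I, P) = 0
(-195*5)*(u(5, 5) + Y(2, 1))**2 = (-195*5)*(0 - 2)**2 = -39*25*(-2)**2 = -975*4 = -3900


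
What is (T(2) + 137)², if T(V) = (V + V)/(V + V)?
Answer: 19044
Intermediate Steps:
T(V) = 1 (T(V) = (2*V)/((2*V)) = (2*V)*(1/(2*V)) = 1)
(T(2) + 137)² = (1 + 137)² = 138² = 19044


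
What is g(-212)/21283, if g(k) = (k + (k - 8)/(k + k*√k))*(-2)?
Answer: 4786426/240263787 + 220*I*√53/240263787 ≈ 0.019922 + 6.6661e-6*I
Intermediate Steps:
g(k) = -2*k - 2*(-8 + k)/(k + k^(3/2)) (g(k) = (k + (-8 + k)/(k + k^(3/2)))*(-2) = -2*k - 2*(-8 + k)/(k + k^(3/2)))
g(-212)/21283 = (2*(8 - 1*(-212) - 1*(-212)² - (-212)^(5/2))/(-212 + (-212)^(3/2)))/21283 = (2*(8 + 212 - 1*44944 - 89888*I*√53)/(-212 - 424*I*√53))*(1/21283) = (2*(8 + 212 - 44944 - 89888*I*√53)/(-212 - 424*I*√53))*(1/21283) = (2*(-44724 - 89888*I*√53)/(-212 - 424*I*√53))*(1/21283) = 2*(-44724 - 89888*I*√53)/(21283*(-212 - 424*I*√53))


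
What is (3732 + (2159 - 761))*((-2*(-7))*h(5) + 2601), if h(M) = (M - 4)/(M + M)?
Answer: 13350312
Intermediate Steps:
h(M) = (-4 + M)/(2*M) (h(M) = (-4 + M)/((2*M)) = (-4 + M)*(1/(2*M)) = (-4 + M)/(2*M))
(3732 + (2159 - 761))*((-2*(-7))*h(5) + 2601) = (3732 + (2159 - 761))*((-2*(-7))*((1/2)*(-4 + 5)/5) + 2601) = (3732 + 1398)*(14*((1/2)*(1/5)*1) + 2601) = 5130*(14*(1/10) + 2601) = 5130*(7/5 + 2601) = 5130*(13012/5) = 13350312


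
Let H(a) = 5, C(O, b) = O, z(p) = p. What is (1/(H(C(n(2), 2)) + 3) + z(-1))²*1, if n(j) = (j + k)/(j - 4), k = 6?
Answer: 49/64 ≈ 0.76563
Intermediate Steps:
n(j) = (6 + j)/(-4 + j) (n(j) = (j + 6)/(j - 4) = (6 + j)/(-4 + j))
(1/(H(C(n(2), 2)) + 3) + z(-1))²*1 = (1/(5 + 3) - 1)²*1 = (1/8 - 1)²*1 = (⅛ - 1)²*1 = (-7/8)²*1 = (49/64)*1 = 49/64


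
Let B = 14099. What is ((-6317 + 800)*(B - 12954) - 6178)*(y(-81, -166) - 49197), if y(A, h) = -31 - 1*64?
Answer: 311680364756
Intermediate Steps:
y(A, h) = -95 (y(A, h) = -31 - 64 = -95)
((-6317 + 800)*(B - 12954) - 6178)*(y(-81, -166) - 49197) = ((-6317 + 800)*(14099 - 12954) - 6178)*(-95 - 49197) = (-5517*1145 - 6178)*(-49292) = (-6316965 - 6178)*(-49292) = -6323143*(-49292) = 311680364756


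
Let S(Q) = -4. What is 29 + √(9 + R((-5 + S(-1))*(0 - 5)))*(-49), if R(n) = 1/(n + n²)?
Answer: 29 - 49*√4285130/690 ≈ -118.00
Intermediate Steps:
29 + √(9 + R((-5 + S(-1))*(0 - 5)))*(-49) = 29 + √(9 + 1/((((-5 - 4)*(0 - 5)))*(1 + (-5 - 4)*(0 - 5))))*(-49) = 29 + √(9 + 1/(((-9*(-5)))*(1 - 9*(-5))))*(-49) = 29 + √(9 + 1/(45*(1 + 45)))*(-49) = 29 + √(9 + (1/45)/46)*(-49) = 29 + √(9 + (1/45)*(1/46))*(-49) = 29 + √(9 + 1/2070)*(-49) = 29 + √(18631/2070)*(-49) = 29 + (√4285130/690)*(-49) = 29 - 49*√4285130/690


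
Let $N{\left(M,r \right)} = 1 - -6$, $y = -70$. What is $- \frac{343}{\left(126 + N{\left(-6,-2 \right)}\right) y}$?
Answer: $\frac{7}{190} \approx 0.036842$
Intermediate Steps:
$N{\left(M,r \right)} = 7$ ($N{\left(M,r \right)} = 1 + 6 = 7$)
$- \frac{343}{\left(126 + N{\left(-6,-2 \right)}\right) y} = - \frac{343}{\left(126 + 7\right) \left(-70\right)} = - \frac{343}{133 \left(-70\right)} = - \frac{343}{-9310} = \left(-343\right) \left(- \frac{1}{9310}\right) = \frac{7}{190}$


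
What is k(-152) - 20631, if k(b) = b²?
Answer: 2473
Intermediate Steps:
k(-152) - 20631 = (-152)² - 20631 = 23104 - 20631 = 2473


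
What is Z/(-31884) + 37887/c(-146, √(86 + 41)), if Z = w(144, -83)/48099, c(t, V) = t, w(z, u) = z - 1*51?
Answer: -132655406665/511196172 ≈ -259.50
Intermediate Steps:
w(z, u) = -51 + z (w(z, u) = z - 51 = -51 + z)
Z = 31/16033 (Z = (-51 + 144)/48099 = 93*(1/48099) = 31/16033 ≈ 0.0019335)
Z/(-31884) + 37887/c(-146, √(86 + 41)) = (31/16033)/(-31884) + 37887/(-146) = (31/16033)*(-1/31884) + 37887*(-1/146) = -31/511196172 - 519/2 = -132655406665/511196172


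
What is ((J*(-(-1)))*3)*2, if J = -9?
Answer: -54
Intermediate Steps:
((J*(-(-1)))*3)*2 = (-(-9)*(-1*1)*3)*2 = (-(-9)*(-1)*3)*2 = (-9*1*3)*2 = -9*3*2 = -27*2 = -54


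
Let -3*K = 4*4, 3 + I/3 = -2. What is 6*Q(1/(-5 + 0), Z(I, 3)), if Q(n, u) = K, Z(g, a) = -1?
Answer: -32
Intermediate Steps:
I = -15 (I = -9 + 3*(-2) = -9 - 6 = -15)
K = -16/3 (K = -4*4/3 = -⅓*16 = -16/3 ≈ -5.3333)
Q(n, u) = -16/3
6*Q(1/(-5 + 0), Z(I, 3)) = 6*(-16/3) = -32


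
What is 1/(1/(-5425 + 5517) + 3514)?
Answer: 92/323289 ≈ 0.00028457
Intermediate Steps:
1/(1/(-5425 + 5517) + 3514) = 1/(1/92 + 3514) = 1/(323289/92) = 92/323289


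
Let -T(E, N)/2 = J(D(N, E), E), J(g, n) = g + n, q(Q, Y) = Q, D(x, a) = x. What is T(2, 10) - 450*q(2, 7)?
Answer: -924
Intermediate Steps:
T(E, N) = -2*E - 2*N (T(E, N) = -2*(N + E) = -2*(E + N) = -2*E - 2*N)
T(2, 10) - 450*q(2, 7) = (-2*2 - 2*10) - 450*2 = (-4 - 20) - 900 = -24 - 900 = -924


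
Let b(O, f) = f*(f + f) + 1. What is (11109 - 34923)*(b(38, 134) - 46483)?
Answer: 251713980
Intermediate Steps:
b(O, f) = 1 + 2*f**2 (b(O, f) = f*(2*f) + 1 = 2*f**2 + 1 = 1 + 2*f**2)
(11109 - 34923)*(b(38, 134) - 46483) = (11109 - 34923)*((1 + 2*134**2) - 46483) = -23814*((1 + 2*17956) - 46483) = -23814*((1 + 35912) - 46483) = -23814*(35913 - 46483) = -23814*(-10570) = 251713980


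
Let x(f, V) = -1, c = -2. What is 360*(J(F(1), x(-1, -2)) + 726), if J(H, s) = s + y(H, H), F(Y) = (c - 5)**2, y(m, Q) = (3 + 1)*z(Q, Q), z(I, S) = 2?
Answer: 263880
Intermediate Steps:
y(m, Q) = 8 (y(m, Q) = (3 + 1)*2 = 4*2 = 8)
F(Y) = 49 (F(Y) = (-2 - 5)**2 = (-7)**2 = 49)
J(H, s) = 8 + s (J(H, s) = s + 8 = 8 + s)
360*(J(F(1), x(-1, -2)) + 726) = 360*((8 - 1) + 726) = 360*(7 + 726) = 360*733 = 263880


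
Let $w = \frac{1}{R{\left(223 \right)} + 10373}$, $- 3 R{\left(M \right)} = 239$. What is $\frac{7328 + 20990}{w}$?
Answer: $\frac{874459840}{3} \approx 2.9149 \cdot 10^{8}$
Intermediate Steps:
$R{\left(M \right)} = - \frac{239}{3}$ ($R{\left(M \right)} = \left(- \frac{1}{3}\right) 239 = - \frac{239}{3}$)
$w = \frac{3}{30880}$ ($w = \frac{1}{- \frac{239}{3} + 10373} = \frac{1}{\frac{30880}{3}} = \frac{3}{30880} \approx 9.715 \cdot 10^{-5}$)
$\frac{7328 + 20990}{w} = \frac{7328 + 20990}{\frac{3}{30880}} = 28318 \cdot \frac{30880}{3} = \frac{874459840}{3}$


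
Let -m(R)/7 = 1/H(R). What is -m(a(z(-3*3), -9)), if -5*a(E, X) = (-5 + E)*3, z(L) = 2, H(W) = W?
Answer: 35/9 ≈ 3.8889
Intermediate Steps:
a(E, X) = 3 - 3*E/5 (a(E, X) = -(-5 + E)*3/5 = -(-15 + 3*E)/5 = 3 - 3*E/5)
m(R) = -7/R
-m(a(z(-3*3), -9)) = -(-7)/(3 - ⅗*2) = -(-7)/(3 - 6/5) = -(-7)/9/5 = -(-7)*5/9 = -1*(-35/9) = 35/9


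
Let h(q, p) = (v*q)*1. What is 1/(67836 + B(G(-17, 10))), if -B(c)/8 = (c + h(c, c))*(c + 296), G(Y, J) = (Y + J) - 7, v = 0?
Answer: 1/99420 ≈ 1.0058e-5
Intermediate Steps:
G(Y, J) = -7 + J + Y (G(Y, J) = (J + Y) - 7 = -7 + J + Y)
h(q, p) = 0 (h(q, p) = (0*q)*1 = 0*1 = 0)
B(c) = -8*c*(296 + c) (B(c) = -8*(c + 0)*(c + 296) = -8*c*(296 + c))
1/(67836 + B(G(-17, 10))) = 1/(67836 + 8*(-7 + 10 - 17)*(-296 - (-7 + 10 - 17))) = 1/(67836 + 8*(-14)*(-296 - 1*(-14))) = 1/(67836 + 8*(-14)*(-296 + 14)) = 1/(67836 + 8*(-14)*(-282)) = 1/(67836 + 31584) = 1/99420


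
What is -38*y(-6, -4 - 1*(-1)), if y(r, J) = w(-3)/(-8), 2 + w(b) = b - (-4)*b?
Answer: -323/4 ≈ -80.750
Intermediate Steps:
w(b) = -2 + 5*b (w(b) = -2 + (b - (-4)*b) = -2 + (b + 4*b) = -2 + 5*b)
y(r, J) = 17/8 (y(r, J) = (-2 + 5*(-3))/(-8) = (-2 - 15)*(-1/8) = -17*(-1/8) = 17/8)
-38*y(-6, -4 - 1*(-1)) = -38*17/8 = -323/4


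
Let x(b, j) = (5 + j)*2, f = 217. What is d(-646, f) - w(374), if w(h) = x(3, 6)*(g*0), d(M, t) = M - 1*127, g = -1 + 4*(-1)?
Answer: -773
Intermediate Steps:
g = -5 (g = -1 - 4 = -5)
x(b, j) = 10 + 2*j
d(M, t) = -127 + M (d(M, t) = M - 127 = -127 + M)
w(h) = 0 (w(h) = (10 + 2*6)*(-5*0) = (10 + 12)*0 = 22*0 = 0)
d(-646, f) - w(374) = (-127 - 646) - 1*0 = -773 + 0 = -773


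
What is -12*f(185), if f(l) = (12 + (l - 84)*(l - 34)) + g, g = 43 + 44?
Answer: -184200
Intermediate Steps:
g = 87
f(l) = 99 + (-84 + l)*(-34 + l) (f(l) = (12 + (l - 84)*(l - 34)) + 87 = (12 + (-84 + l)*(-34 + l)) + 87 = 99 + (-84 + l)*(-34 + l))
-12*f(185) = -12*(2955 + 185² - 118*185) = -12*(2955 + 34225 - 21830) = -12*15350 = -184200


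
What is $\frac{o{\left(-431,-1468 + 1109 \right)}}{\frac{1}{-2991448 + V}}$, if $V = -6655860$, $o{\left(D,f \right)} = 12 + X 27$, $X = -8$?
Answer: $1968050832$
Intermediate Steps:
$o{\left(D,f \right)} = -204$ ($o{\left(D,f \right)} = 12 - 216 = -204$)
$\frac{o{\left(-431,-1468 + 1109 \right)}}{\frac{1}{-2991448 + V}} = - \frac{204}{\frac{1}{-2991448 - 6655860}} = - \frac{204}{\frac{1}{-9647308}} = - \frac{204}{- \frac{1}{9647308}} = \left(-204\right) \left(-9647308\right) = 1968050832$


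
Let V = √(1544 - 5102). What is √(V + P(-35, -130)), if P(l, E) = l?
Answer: √(-35 + I*√3558) ≈ 4.1328 + 7.2166*I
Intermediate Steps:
V = I*√3558 (V = √(-3558) = I*√3558 ≈ 59.649*I)
√(V + P(-35, -130)) = √(I*√3558 - 35) = √(-35 + I*√3558)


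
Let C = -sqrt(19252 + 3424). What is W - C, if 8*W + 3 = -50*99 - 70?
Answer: -5023/8 + 2*sqrt(5669) ≈ -477.29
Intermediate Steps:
C = -2*sqrt(5669) (C = -sqrt(22676) = -2*sqrt(5669) ≈ -150.59)
W = -5023/8 (W = -3/8 + (-50*99 - 70)/8 = -3/8 + (-4950 - 70)/8 = -3/8 + (1/8)*(-5020) = -3/8 - 1255/2 = -5023/8 ≈ -627.88)
W - C = -5023/8 - (-2)*sqrt(5669) = -5023/8 + 2*sqrt(5669)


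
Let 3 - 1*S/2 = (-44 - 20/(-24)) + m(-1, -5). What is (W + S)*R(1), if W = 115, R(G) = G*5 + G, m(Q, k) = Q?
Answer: 1256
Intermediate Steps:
R(G) = 6*G (R(G) = 5*G + G = 6*G)
S = 283/3 (S = 6 - 2*((-44 - 20/(-24)) - 1) = 6 - 2*((-44 - 20*(-1/24)) - 1) = 6 - 2*((-44 + ⅚) - 1) = 6 - 2*(-259/6 - 1) = 6 - 2*(-265/6) = 6 + 265/3 = 283/3 ≈ 94.333)
(W + S)*R(1) = (115 + 283/3)*(6*1) = (628/3)*6 = 1256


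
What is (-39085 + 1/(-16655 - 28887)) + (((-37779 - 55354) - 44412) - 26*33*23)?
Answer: -8942809289/45542 ≈ -1.9636e+5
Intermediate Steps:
(-39085 + 1/(-16655 - 28887)) + (((-37779 - 55354) - 44412) - 26*33*23) = (-39085 + 1/(-45542)) + ((-93133 - 44412) - 858*23) = (-39085 - 1/45542) + (-137545 - 19734) = -1780009071/45542 - 157279 = -8942809289/45542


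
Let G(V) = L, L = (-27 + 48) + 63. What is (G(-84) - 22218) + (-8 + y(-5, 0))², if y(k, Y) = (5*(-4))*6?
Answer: -5750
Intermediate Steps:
L = 84 (L = 21 + 63 = 84)
y(k, Y) = -120 (y(k, Y) = -20*6 = -120)
G(V) = 84
(G(-84) - 22218) + (-8 + y(-5, 0))² = (84 - 22218) + (-8 - 120)² = -22134 + (-128)² = -22134 + 16384 = -5750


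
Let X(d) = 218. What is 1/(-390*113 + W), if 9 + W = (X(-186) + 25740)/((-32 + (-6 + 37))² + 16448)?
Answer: -16449/725029513 ≈ -2.2687e-5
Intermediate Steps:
W = -122083/16449 (W = -9 + (218 + 25740)/((-32 + (-6 + 37))² + 16448) = -9 + 25958/((-32 + 31)² + 16448) = -9 + 25958/((-1)² + 16448) = -9 + 25958/(1 + 16448) = -9 + 25958/16449 = -122083/16449 ≈ -7.4219)
1/(-390*113 + W) = 1/(-390*113 - 122083/16449) = 1/(-44070 - 122083/16449) = 1/(-725029513/16449) = -16449/725029513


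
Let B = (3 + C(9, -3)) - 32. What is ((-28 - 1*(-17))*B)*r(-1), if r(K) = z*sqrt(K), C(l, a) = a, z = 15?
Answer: 5280*I ≈ 5280.0*I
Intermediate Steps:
r(K) = 15*sqrt(K)
B = -32 (B = (3 - 3) - 32 = 0 - 32 = -32)
((-28 - 1*(-17))*B)*r(-1) = ((-28 - 1*(-17))*(-32))*(15*sqrt(-1)) = ((-28 + 17)*(-32))*(15*I) = (-11*(-32))*(15*I) = 352*(15*I) = 5280*I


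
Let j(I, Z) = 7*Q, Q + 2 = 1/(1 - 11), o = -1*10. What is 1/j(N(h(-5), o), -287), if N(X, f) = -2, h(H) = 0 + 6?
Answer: -10/147 ≈ -0.068027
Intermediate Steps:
o = -10
h(H) = 6
Q = -21/10 (Q = -2 + 1/(1 - 11) = -2 + 1/(-10) = -2 - ⅒ = -21/10 ≈ -2.1000)
j(I, Z) = -147/10 (j(I, Z) = 7*(-21/10) = -147/10)
1/j(N(h(-5), o), -287) = 1/(-147/10) = -10/147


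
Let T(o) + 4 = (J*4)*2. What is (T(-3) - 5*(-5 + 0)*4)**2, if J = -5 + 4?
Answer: 7744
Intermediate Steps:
J = -1
T(o) = -12 (T(o) = -4 - 1*4*2 = -4 - 4*2 = -4 - 8 = -12)
(T(-3) - 5*(-5 + 0)*4)**2 = (-12 - 5*(-5 + 0)*4)**2 = (-12 - 5*(-5)*4)**2 = (-12 + 25*4)**2 = (-12 + 100)**2 = 88**2 = 7744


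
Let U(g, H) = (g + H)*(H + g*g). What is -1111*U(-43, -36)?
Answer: 159125197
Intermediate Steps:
U(g, H) = (H + g)*(H + g**2)
-1111*U(-43, -36) = -1111*((-36)**2 + (-43)**3 - 36*(-43) - 36*(-43)**2) = -1111*(1296 - 79507 + 1548 - 36*1849) = -1111*(1296 - 79507 + 1548 - 66564) = -1111*(-143227) = 159125197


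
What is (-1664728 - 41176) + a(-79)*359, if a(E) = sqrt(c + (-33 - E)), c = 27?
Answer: -1705904 + 359*sqrt(73) ≈ -1.7028e+6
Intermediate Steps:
a(E) = sqrt(-6 - E) (a(E) = sqrt(27 + (-33 - E)) = sqrt(-6 - E))
(-1664728 - 41176) + a(-79)*359 = (-1664728 - 41176) + sqrt(-6 - 1*(-79))*359 = -1705904 + sqrt(-6 + 79)*359 = -1705904 + sqrt(73)*359 = -1705904 + 359*sqrt(73)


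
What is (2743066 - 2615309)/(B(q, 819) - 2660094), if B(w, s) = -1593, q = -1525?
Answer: -18251/380241 ≈ -0.047998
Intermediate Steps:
(2743066 - 2615309)/(B(q, 819) - 2660094) = (2743066 - 2615309)/(-1593 - 2660094) = 127757/(-2661687) = 127757*(-1/2661687) = -18251/380241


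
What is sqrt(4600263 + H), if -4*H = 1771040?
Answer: 7*sqrt(84847) ≈ 2039.0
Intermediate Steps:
H = -442760 (H = -1/4*1771040 = -442760)
sqrt(4600263 + H) = sqrt(4600263 - 442760) = sqrt(4157503) = 7*sqrt(84847)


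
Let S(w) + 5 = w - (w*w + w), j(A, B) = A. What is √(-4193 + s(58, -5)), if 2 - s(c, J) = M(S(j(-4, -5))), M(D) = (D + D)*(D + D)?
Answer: I*√5955 ≈ 77.169*I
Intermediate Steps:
S(w) = -5 - w² (S(w) = -5 + (w - (w*w + w)) = -5 + (w - (w² + w)) = -5 + (w - (w + w²)) = -5 + (w + (-w - w²)) = -5 - w²)
M(D) = 4*D² (M(D) = (2*D)*(2*D) = 4*D²)
s(c, J) = -1762 (s(c, J) = 2 - 4*(-5 - 1*(-4)²)² = 2 - 4*(-5 - 1*16)² = 2 - 4*(-5 - 16)² = 2 - 4*(-21)² = 2 - 4*441 = 2 - 1*1764 = 2 - 1764 = -1762)
√(-4193 + s(58, -5)) = √(-4193 - 1762) = √(-5955) = I*√5955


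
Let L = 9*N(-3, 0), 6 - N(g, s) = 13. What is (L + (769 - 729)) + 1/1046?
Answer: -24057/1046 ≈ -22.999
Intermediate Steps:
N(g, s) = -7 (N(g, s) = 6 - 1*13 = 6 - 13 = -7)
L = -63 (L = 9*(-7) = -63)
(L + (769 - 729)) + 1/1046 = (-63 + (769 - 729)) + 1/1046 = (-63 + 40) + 1/1046 = -23 + 1/1046 = -24057/1046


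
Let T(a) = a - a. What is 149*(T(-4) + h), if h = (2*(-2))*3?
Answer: -1788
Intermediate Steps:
h = -12 (h = -4*3 = -12)
T(a) = 0
149*(T(-4) + h) = 149*(0 - 12) = 149*(-12) = -1788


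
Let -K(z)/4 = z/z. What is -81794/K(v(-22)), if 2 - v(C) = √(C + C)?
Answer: 40897/2 ≈ 20449.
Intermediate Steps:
v(C) = 2 - √2*√C (v(C) = 2 - √(C + C) = 2 - √(2*C) = 2 - √2*√C)
K(z) = -4 (K(z) = -4*z/z = -4*1 = -4)
-81794/K(v(-22)) = -81794/(-4) = -81794*(-¼) = 40897/2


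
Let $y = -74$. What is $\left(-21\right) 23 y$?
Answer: $35742$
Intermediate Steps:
$\left(-21\right) 23 y = \left(-21\right) 23 \left(-74\right) = \left(-483\right) \left(-74\right) = 35742$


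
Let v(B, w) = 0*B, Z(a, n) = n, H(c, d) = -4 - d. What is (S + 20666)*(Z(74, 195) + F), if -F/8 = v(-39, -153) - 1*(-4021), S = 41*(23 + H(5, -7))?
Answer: -694837236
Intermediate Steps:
v(B, w) = 0
S = 1066 (S = 41*(23 + (-4 - 1*(-7))) = 41*(23 + (-4 + 7)) = 41*(23 + 3) = 41*26 = 1066)
F = -32168 (F = -8*(0 - 1*(-4021)) = -8*(0 + 4021) = -8*4021 = -32168)
(S + 20666)*(Z(74, 195) + F) = (1066 + 20666)*(195 - 32168) = 21732*(-31973) = -694837236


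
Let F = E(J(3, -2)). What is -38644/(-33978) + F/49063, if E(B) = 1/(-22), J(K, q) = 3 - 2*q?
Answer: 2979411329/2619669822 ≈ 1.1373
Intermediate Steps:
E(B) = -1/22
F = -1/22 ≈ -0.045455
-38644/(-33978) + F/49063 = -38644/(-33978) - 1/22/49063 = -38644*(-1/33978) - 1/22*1/49063 = 19322/16989 - 1/1079386 = 2979411329/2619669822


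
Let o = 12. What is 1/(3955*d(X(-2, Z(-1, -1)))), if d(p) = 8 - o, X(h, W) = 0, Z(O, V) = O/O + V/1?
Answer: -1/15820 ≈ -6.3211e-5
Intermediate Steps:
Z(O, V) = 1 + V (Z(O, V) = 1 + V*1 = 1 + V)
d(p) = -4 (d(p) = 8 - 1*12 = 8 - 12 = -4)
1/(3955*d(X(-2, Z(-1, -1)))) = 1/(3955*(-4)) = 1/(-15820) = -1/15820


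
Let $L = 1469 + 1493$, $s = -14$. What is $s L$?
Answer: $-41468$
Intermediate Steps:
$L = 2962$
$s L = \left(-14\right) 2962 = -41468$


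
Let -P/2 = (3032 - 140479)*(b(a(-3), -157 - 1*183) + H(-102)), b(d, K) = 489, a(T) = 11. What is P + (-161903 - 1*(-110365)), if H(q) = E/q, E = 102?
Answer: 134096734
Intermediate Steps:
H(q) = 102/q
P = 134148272 (P = -2*(3032 - 140479)*(489 + 102/(-102)) = -(-274894)*(489 + 102*(-1/102)) = -(-274894)*(489 - 1) = -(-274894)*488 = -2*(-67074136) = 134148272)
P + (-161903 - 1*(-110365)) = 134148272 + (-161903 - 1*(-110365)) = 134148272 + (-161903 + 110365) = 134148272 - 51538 = 134096734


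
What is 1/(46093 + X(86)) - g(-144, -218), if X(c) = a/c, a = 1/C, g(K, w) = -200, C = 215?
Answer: 170451932690/852259571 ≈ 200.00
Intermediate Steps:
a = 1/215 ≈ 0.0046512
X(c) = 1/(215*c)
1/(46093 + X(86)) - g(-144, -218) = 1/(46093 + (1/215)/86) - 1*(-200) = 1/(46093 + (1/215)*(1/86)) + 200 = 1/(46093 + 1/18490) + 200 = 1/(852259571/18490) + 200 = 18490/852259571 + 200 = 170451932690/852259571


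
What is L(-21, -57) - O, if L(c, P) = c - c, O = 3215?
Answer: -3215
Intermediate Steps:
L(c, P) = 0
L(-21, -57) - O = 0 - 1*3215 = 0 - 3215 = -3215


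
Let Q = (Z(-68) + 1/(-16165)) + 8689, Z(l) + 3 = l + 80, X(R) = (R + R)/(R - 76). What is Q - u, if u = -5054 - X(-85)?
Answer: 35793221769/2602565 ≈ 13753.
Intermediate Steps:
X(R) = 2*R/(-76 + R) (X(R) = (2*R)/(-76 + R) = 2*R/(-76 + R))
Z(l) = 77 + l (Z(l) = -3 + (l + 80) = -3 + (80 + l) = 77 + l)
Q = 140603169/16165 (Q = ((77 - 68) + 1/(-16165)) + 8689 = (9 - 1/16165) + 8689 = 145484/16165 + 8689 = 140603169/16165 ≈ 8698.0)
u = -813864/161 (u = -5054 - 2*(-85)/(-76 - 85) = -5054 - 2*(-85)/(-161) = -5054 - 2*(-85)*(-1)/161 = -5054 - 1*170/161 = -5054 - 170/161 = -813864/161 ≈ -5055.1)
Q - u = 140603169/16165 - 1*(-813864/161) = 140603169/16165 + 813864/161 = 35793221769/2602565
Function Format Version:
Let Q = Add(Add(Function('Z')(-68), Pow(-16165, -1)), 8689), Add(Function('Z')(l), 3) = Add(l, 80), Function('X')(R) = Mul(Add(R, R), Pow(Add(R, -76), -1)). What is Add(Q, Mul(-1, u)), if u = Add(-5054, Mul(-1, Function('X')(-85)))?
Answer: Rational(35793221769, 2602565) ≈ 13753.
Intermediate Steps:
Function('X')(R) = Mul(2, R, Pow(Add(-76, R), -1)) (Function('X')(R) = Mul(Mul(2, R), Pow(Add(-76, R), -1)) = Mul(2, R, Pow(Add(-76, R), -1)))
Function('Z')(l) = Add(77, l) (Function('Z')(l) = Add(-3, Add(l, 80)) = Add(-3, Add(80, l)) = Add(77, l))
Q = Rational(140603169, 16165) (Q = Add(Add(Add(77, -68), Pow(-16165, -1)), 8689) = Add(Add(9, Rational(-1, 16165)), 8689) = Add(Rational(145484, 16165), 8689) = Rational(140603169, 16165) ≈ 8698.0)
u = Rational(-813864, 161) (u = Add(-5054, Mul(-1, Mul(2, -85, Pow(Add(-76, -85), -1)))) = Add(-5054, Mul(-1, Mul(2, -85, Pow(-161, -1)))) = Add(-5054, Mul(-1, Mul(2, -85, Rational(-1, 161)))) = Add(-5054, Mul(-1, Rational(170, 161))) = Add(-5054, Rational(-170, 161)) = Rational(-813864, 161) ≈ -5055.1)
Add(Q, Mul(-1, u)) = Add(Rational(140603169, 16165), Mul(-1, Rational(-813864, 161))) = Add(Rational(140603169, 16165), Rational(813864, 161)) = Rational(35793221769, 2602565)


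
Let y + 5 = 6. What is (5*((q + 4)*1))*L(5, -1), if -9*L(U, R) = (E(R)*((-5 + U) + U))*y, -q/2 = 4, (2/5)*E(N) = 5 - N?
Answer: 500/3 ≈ 166.67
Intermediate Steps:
E(N) = 25/2 - 5*N/2 (E(N) = 5*(5 - N)/2 = 25/2 - 5*N/2)
q = -8 (q = -2*4 = -8)
y = 1 (y = -5 + 6 = 1)
L(U, R) = -(-5 + 2*U)*(25/2 - 5*R/2)/9 (L(U, R) = -(25/2 - 5*R/2)*((-5 + U) + U)/9 = -(25/2 - 5*R/2)*(-5 + 2*U)/9 = -(-5 + 2*U)*(25/2 - 5*R/2)/9)
(5*((q + 4)*1))*L(5, -1) = (5*((-8 + 4)*1))*(5*(-5 - 1)*(-5 + 2*5)/18) = (5*(-4*1))*((5/18)*(-6)*(-5 + 10)) = (5*(-4))*((5/18)*(-6)*5) = -20*(-25/3) = 500/3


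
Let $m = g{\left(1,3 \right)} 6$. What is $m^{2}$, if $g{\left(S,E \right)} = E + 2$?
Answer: $900$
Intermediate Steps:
$g{\left(S,E \right)} = 2 + E$
$m = 30$ ($m = \left(2 + 3\right) 6 = 5 \cdot 6 = 30$)
$m^{2} = 30^{2} = 900$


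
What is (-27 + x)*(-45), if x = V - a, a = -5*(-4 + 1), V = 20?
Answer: 990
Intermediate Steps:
a = 15 (a = -5*(-3) = 15)
x = 5 (x = 20 - 1*15 = 20 - 15 = 5)
(-27 + x)*(-45) = (-27 + 5)*(-45) = -22*(-45) = 990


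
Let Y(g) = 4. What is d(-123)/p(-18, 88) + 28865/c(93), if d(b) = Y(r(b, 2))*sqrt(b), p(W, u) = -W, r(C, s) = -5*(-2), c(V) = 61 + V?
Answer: 28865/154 + 2*I*sqrt(123)/9 ≈ 187.44 + 2.4646*I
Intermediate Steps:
r(C, s) = 10
d(b) = 4*sqrt(b)
d(-123)/p(-18, 88) + 28865/c(93) = (4*sqrt(-123))/((-1*(-18))) + 28865/(61 + 93) = (4*(I*sqrt(123)))/18 + 28865/154 = (4*I*sqrt(123))*(1/18) + 28865*(1/154) = 2*I*sqrt(123)/9 + 28865/154 = 28865/154 + 2*I*sqrt(123)/9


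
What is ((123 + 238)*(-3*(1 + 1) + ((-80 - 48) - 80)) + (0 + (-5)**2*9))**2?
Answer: 5933466841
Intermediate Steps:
((123 + 238)*(-3*(1 + 1) + ((-80 - 48) - 80)) + (0 + (-5)**2*9))**2 = (361*(-3*2 + (-128 - 80)) + (0 + 25*9))**2 = (361*(-6 - 208) + (0 + 225))**2 = (361*(-214) + 225)**2 = (-77254 + 225)**2 = (-77029)**2 = 5933466841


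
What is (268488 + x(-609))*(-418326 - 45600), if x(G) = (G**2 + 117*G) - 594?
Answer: -263288211372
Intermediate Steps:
x(G) = -594 + G**2 + 117*G
(268488 + x(-609))*(-418326 - 45600) = (268488 + (-594 + (-609)**2 + 117*(-609)))*(-418326 - 45600) = (268488 + (-594 + 370881 - 71253))*(-463926) = (268488 + 299034)*(-463926) = 567522*(-463926) = -263288211372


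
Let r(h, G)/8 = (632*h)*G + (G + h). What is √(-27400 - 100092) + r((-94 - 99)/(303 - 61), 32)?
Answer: -15582724/121 + 2*I*√31873 ≈ -1.2878e+5 + 357.06*I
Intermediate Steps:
r(h, G) = 8*G + 8*h + 5056*G*h (r(h, G) = 8*((632*h)*G + (G + h)) = 8*(632*G*h + (G + h)) = 8*(G + h + 632*G*h) = 8*G + 8*h + 5056*G*h)
√(-27400 - 100092) + r((-94 - 99)/(303 - 61), 32) = √(-27400 - 100092) + (8*32 + 8*((-94 - 99)/(303 - 61)) + 5056*32*((-94 - 99)/(303 - 61))) = √(-127492) + (256 + 8*(-193/242) + 5056*32*(-193/242)) = 2*I*√31873 + (256 + 8*(-193*1/242) + 5056*32*(-193*1/242)) = 2*I*√31873 + (256 + 8*(-193/242) + 5056*32*(-193/242)) = 2*I*√31873 + (256 - 772/121 - 15612928/121) = 2*I*√31873 - 15582724/121 = -15582724/121 + 2*I*√31873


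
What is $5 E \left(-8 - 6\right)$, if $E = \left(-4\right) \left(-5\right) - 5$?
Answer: $-1050$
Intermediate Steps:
$E = 15$ ($E = 20 - 5 = 15$)
$5 E \left(-8 - 6\right) = 5 \cdot 15 \left(-8 - 6\right) = 75 \left(-8 - 6\right) = 75 \left(-14\right) = -1050$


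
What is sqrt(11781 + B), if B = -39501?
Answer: 6*I*sqrt(770) ≈ 166.49*I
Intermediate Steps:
sqrt(11781 + B) = sqrt(11781 - 39501) = sqrt(-27720) = 6*I*sqrt(770)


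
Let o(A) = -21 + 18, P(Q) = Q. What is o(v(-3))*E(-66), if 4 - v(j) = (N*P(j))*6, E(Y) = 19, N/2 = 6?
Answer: -57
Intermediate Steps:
N = 12 (N = 2*6 = 12)
v(j) = 4 - 72*j (v(j) = 4 - 12*j*6 = 4 - 72*j)
o(A) = -3
o(v(-3))*E(-66) = -3*19 = -57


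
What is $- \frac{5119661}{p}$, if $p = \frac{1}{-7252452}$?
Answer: $37130095658772$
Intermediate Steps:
$p = - \frac{1}{7252452} \approx -1.3788 \cdot 10^{-7}$
$- \frac{5119661}{p} = - \frac{5119661}{- \frac{1}{7252452}} = \left(-5119661\right) \left(-7252452\right) = 37130095658772$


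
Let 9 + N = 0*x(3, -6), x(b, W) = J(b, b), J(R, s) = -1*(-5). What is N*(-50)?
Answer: 450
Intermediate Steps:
J(R, s) = 5
x(b, W) = 5
N = -9 (N = -9 + 0*5 = -9 + 0 = -9)
N*(-50) = -9*(-50) = 450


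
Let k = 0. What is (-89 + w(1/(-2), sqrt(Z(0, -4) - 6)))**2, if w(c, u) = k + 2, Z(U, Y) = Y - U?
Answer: 7569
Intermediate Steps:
w(c, u) = 2 (w(c, u) = 0 + 2 = 2)
(-89 + w(1/(-2), sqrt(Z(0, -4) - 6)))**2 = (-89 + 2)**2 = (-87)**2 = 7569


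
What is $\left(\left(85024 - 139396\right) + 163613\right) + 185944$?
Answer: $295185$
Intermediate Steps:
$\left(\left(85024 - 139396\right) + 163613\right) + 185944 = \left(-54372 + 163613\right) + 185944 = 109241 + 185944 = 295185$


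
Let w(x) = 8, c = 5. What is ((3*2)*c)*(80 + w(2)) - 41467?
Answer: -38827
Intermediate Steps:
((3*2)*c)*(80 + w(2)) - 41467 = ((3*2)*5)*(80 + 8) - 41467 = (6*5)*88 - 41467 = 30*88 - 41467 = 2640 - 41467 = -38827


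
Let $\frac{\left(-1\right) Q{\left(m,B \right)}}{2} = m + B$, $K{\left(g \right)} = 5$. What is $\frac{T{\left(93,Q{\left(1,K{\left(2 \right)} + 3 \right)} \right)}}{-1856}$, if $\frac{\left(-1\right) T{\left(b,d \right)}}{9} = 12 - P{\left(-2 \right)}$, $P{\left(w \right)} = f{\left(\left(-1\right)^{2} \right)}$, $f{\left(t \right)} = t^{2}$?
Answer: $\frac{99}{1856} \approx 0.05334$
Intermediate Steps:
$P{\left(w \right)} = 1$ ($P{\left(w \right)} = \left(\left(-1\right)^{2}\right)^{2} = 1^{2} = 1$)
$Q{\left(m,B \right)} = - 2 B - 2 m$ ($Q{\left(m,B \right)} = - 2 \left(m + B\right) = - 2 \left(B + m\right) = - 2 B - 2 m$)
$T{\left(b,d \right)} = -99$ ($T{\left(b,d \right)} = - 9 \left(12 - 1\right) = \left(-9\right) 11 = -99$)
$\frac{T{\left(93,Q{\left(1,K{\left(2 \right)} + 3 \right)} \right)}}{-1856} = - \frac{99}{-1856} = \left(-99\right) \left(- \frac{1}{1856}\right) = \frac{99}{1856}$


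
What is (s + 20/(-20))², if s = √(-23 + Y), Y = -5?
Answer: (1 - 2*I*√7)² ≈ -27.0 - 10.583*I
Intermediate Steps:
s = 2*I*√7 (s = √(-23 - 5) = √(-28) = 2*I*√7 ≈ 5.2915*I)
(s + 20/(-20))² = (2*I*√7 + 20/(-20))² = (2*I*√7 + 20*(-1/20))² = (2*I*√7 - 1)² = (-1 + 2*I*√7)²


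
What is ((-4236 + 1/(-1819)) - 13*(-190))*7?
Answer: -22486485/1819 ≈ -12362.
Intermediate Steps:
((-4236 + 1/(-1819)) - 13*(-190))*7 = ((-4236 - 1/1819) + 2470)*7 = (-7705285/1819 + 2470)*7 = -3212355/1819*7 = -22486485/1819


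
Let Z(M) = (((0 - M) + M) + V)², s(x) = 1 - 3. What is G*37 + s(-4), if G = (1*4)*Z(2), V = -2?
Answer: 590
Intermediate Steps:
s(x) = -2
Z(M) = 4 (Z(M) = (((0 - M) + M) - 2)² = ((-M + M) - 2)² = (0 - 2)² = (-2)² = 4)
G = 16 (G = (1*4)*4 = 4*4 = 16)
G*37 + s(-4) = 16*37 - 2 = 592 - 2 = 590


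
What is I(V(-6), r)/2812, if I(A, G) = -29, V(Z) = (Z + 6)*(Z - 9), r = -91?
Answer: -29/2812 ≈ -0.010313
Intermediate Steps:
V(Z) = (-9 + Z)*(6 + Z) (V(Z) = (6 + Z)*(-9 + Z) = (-9 + Z)*(6 + Z))
I(V(-6), r)/2812 = -29/2812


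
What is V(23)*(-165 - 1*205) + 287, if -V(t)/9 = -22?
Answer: -72973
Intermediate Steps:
V(t) = 198 (V(t) = -9*(-22) = 198)
V(23)*(-165 - 1*205) + 287 = 198*(-165 - 1*205) + 287 = 198*(-165 - 205) + 287 = 198*(-370) + 287 = -73260 + 287 = -72973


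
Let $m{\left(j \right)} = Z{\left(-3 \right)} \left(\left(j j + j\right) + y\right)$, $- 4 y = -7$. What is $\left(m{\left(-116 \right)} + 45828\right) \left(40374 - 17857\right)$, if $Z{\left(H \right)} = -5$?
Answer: $- \frac{1880687391}{4} \approx -4.7017 \cdot 10^{8}$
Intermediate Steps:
$y = \frac{7}{4}$ ($y = \left(- \frac{1}{4}\right) \left(-7\right) = \frac{7}{4} \approx 1.75$)
$m{\left(j \right)} = - \frac{35}{4} - 5 j - 5 j^{2}$ ($m{\left(j \right)} = - 5 \left(\left(j j + j\right) + \frac{7}{4}\right) = - 5 \left(\left(j^{2} + j\right) + \frac{7}{4}\right) = - 5 \left(\left(j + j^{2}\right) + \frac{7}{4}\right) = - 5 \left(\frac{7}{4} + j + j^{2}\right) = - \frac{35}{4} - 5 j - 5 j^{2}$)
$\left(m{\left(-116 \right)} + 45828\right) \left(40374 - 17857\right) = \left(\left(- \frac{35}{4} - -580 - 5 \left(-116\right)^{2}\right) + 45828\right) \left(40374 - 17857\right) = \left(\left(- \frac{35}{4} + 580 - 67280\right) + 45828\right) 22517 = \left(- \frac{266835}{4} + 45828\right) 22517 = \left(- \frac{83523}{4}\right) 22517 = - \frac{1880687391}{4}$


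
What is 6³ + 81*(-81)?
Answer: -6345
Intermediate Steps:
6³ + 81*(-81) = 216 - 6561 = -6345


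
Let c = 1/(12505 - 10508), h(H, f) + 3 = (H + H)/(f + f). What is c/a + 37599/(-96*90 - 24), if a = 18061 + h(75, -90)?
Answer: -2711652032215/624850484248 ≈ -4.3397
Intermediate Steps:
h(H, f) = -3 + H/f (h(H, f) = -3 + (H + H)/(f + f) = -3 + (2*H)/((2*f)) = -3 + (2*H)*(1/(2*f)) = -3 + H/f)
a = 108343/6 (a = 18061 + (-3 + 75/(-90)) = 18061 + (-3 + 75*(-1/90)) = 18061 + (-3 - 5/6) = 18061 - 23/6 = 108343/6 ≈ 18057.)
c = 1/1997 ≈ 0.00050075
c/a + 37599/(-96*90 - 24) = 1/(1997*(108343/6)) + 37599/(-96*90 - 24) = (1/1997)*(6/108343) + 37599/(-8640 - 24) = 6/216360971 + 37599/(-8664) = 6/216360971 + 37599*(-1/8664) = 6/216360971 - 12533/2888 = -2711652032215/624850484248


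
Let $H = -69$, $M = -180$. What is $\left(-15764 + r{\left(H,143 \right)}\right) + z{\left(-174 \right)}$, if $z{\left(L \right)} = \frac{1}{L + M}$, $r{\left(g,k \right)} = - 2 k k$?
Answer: $- \frac{20058349}{354} \approx -56662.0$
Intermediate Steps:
$r{\left(g,k \right)} = - 2 k^{2}$
$z{\left(L \right)} = \frac{1}{-180 + L}$ ($z{\left(L \right)} = \frac{1}{L - 180} = \frac{1}{-180 + L}$)
$\left(-15764 + r{\left(H,143 \right)}\right) + z{\left(-174 \right)} = \left(-15764 - 2 \cdot 143^{2}\right) + \frac{1}{-180 - 174} = \left(-15764 - 40898\right) + \frac{1}{-354} = \left(-15764 - 40898\right) - \frac{1}{354} = -56662 - \frac{1}{354} = - \frac{20058349}{354}$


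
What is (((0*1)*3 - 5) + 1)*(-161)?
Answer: 644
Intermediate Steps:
(((0*1)*3 - 5) + 1)*(-161) = ((0*3 - 5) + 1)*(-161) = ((0 - 5) + 1)*(-161) = (-5 + 1)*(-161) = -4*(-161) = 644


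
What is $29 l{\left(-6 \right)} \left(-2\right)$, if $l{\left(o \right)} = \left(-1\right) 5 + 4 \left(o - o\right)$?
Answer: $290$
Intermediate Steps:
$l{\left(o \right)} = -5$ ($l{\left(o \right)} = -5 + 4 \cdot 0 = -5 + 0 = -5$)
$29 l{\left(-6 \right)} \left(-2\right) = 29 \left(-5\right) \left(-2\right) = \left(-145\right) \left(-2\right) = 290$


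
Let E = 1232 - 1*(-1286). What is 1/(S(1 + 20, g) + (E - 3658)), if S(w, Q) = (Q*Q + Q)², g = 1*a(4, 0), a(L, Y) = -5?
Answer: -1/740 ≈ -0.0013514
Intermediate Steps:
E = 2518 (E = 1232 + 1286 = 2518)
g = -5 (g = 1*(-5) = -5)
S(w, Q) = (Q + Q²)² (S(w, Q) = (Q² + Q)² = (Q + Q²)²)
1/(S(1 + 20, g) + (E - 3658)) = 1/((-5)²*(1 - 5)² + (2518 - 3658)) = 1/(25*(-4)² - 1140) = 1/(25*16 - 1140) = 1/(400 - 1140) = 1/(-740) = -1/740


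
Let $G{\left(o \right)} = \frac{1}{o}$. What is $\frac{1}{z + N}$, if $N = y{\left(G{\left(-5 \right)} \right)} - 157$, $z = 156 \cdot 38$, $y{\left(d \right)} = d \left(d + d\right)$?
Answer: $\frac{25}{144277} \approx 0.00017328$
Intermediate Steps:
$y{\left(d \right)} = 2 d^{2}$ ($y{\left(d \right)} = d 2 d = 2 d^{2}$)
$z = 5928$
$N = - \frac{3923}{25}$ ($N = 2 \left(\frac{1}{-5}\right)^{2} - 157 = 2 \left(- \frac{1}{5}\right)^{2} - 157 = 2 \cdot \frac{1}{25} - 157 = \frac{2}{25} - 157 = - \frac{3923}{25} \approx -156.92$)
$\frac{1}{z + N} = \frac{1}{5928 - \frac{3923}{25}} = \frac{1}{\frac{144277}{25}} = \frac{25}{144277}$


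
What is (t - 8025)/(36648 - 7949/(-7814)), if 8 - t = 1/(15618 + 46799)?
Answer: -3910102861260/17874694652557 ≈ -0.21875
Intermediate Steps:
t = 499335/62417 (t = 8 - 1/(15618 + 46799) = 8 - 1/62417 = 499335/62417 ≈ 8.0000)
(t - 8025)/(36648 - 7949/(-7814)) = (499335/62417 - 8025)/(36648 - 7949/(-7814)) = -500397090/(62417*(36648 - 7949*(-1/7814))) = -500397090/(62417*(36648 + 7949/7814)) = -500397090/(62417*286375421/7814) = -500397090/62417*7814/286375421 = -3910102861260/17874694652557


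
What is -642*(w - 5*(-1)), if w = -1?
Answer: -2568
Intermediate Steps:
-642*(w - 5*(-1)) = -642*(-1 - 5*(-1)) = -642*(-1 + 5) = -642*4 = -2568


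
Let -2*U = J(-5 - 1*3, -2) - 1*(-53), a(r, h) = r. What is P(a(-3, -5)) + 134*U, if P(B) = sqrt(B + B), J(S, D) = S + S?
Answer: -2479 + I*sqrt(6) ≈ -2479.0 + 2.4495*I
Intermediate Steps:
J(S, D) = 2*S
U = -37/2 (U = -(2*(-5 - 1*3) - 1*(-53))/2 = -(2*(-5 - 3) + 53)/2 = -(2*(-8) + 53)/2 = -(-16 + 53)/2 = -1/2*37 = -37/2 ≈ -18.500)
P(B) = sqrt(2)*sqrt(B) (P(B) = sqrt(2*B) = sqrt(2)*sqrt(B))
P(a(-3, -5)) + 134*U = sqrt(2)*sqrt(-3) + 134*(-37/2) = sqrt(2)*(I*sqrt(3)) - 2479 = I*sqrt(6) - 2479 = -2479 + I*sqrt(6)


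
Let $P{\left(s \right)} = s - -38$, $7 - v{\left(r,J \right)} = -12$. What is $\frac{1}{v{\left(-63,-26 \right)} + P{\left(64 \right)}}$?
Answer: $\frac{1}{121} \approx 0.0082645$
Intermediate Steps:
$v{\left(r,J \right)} = 19$ ($v{\left(r,J \right)} = 7 - -12 = 7 + 12 = 19$)
$P{\left(s \right)} = 38 + s$ ($P{\left(s \right)} = s + 38 = 38 + s$)
$\frac{1}{v{\left(-63,-26 \right)} + P{\left(64 \right)}} = \frac{1}{19 + \left(38 + 64\right)} = \frac{1}{19 + 102} = \frac{1}{121}$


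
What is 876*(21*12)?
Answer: 220752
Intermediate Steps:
876*(21*12) = 876*252 = 220752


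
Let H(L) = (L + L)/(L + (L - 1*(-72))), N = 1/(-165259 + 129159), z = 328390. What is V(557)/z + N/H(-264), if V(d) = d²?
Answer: 1296807981/1372670200 ≈ 0.94473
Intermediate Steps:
N = -1/36100 (N = 1/(-36100) = -1/36100 ≈ -2.7701e-5)
H(L) = 2*L/(72 + 2*L) (H(L) = (2*L)/(L + (L + 72)) = (2*L)/(L + (72 + L)) = (2*L)/(72 + 2*L) = 2*L/(72 + 2*L))
V(557)/z + N/H(-264) = 557²/328390 - 1/(36100*((-264/(36 - 264)))) = 310249*(1/328390) - 1/(36100*((-264/(-228)))) = 310249/328390 - 1/(36100*((-264*(-1/228)))) = 310249/328390 - 1/(36100*22/19) = 310249/328390 - 1/36100*19/22 = 310249/328390 - 1/41800 = 1296807981/1372670200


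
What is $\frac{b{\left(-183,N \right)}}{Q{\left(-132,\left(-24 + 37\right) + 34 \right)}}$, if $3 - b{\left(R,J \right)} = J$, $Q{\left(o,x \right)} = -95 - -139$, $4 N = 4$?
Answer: $\frac{1}{22} \approx 0.045455$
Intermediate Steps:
$N = 1$ ($N = \frac{1}{4} \cdot 4 = 1$)
$Q{\left(o,x \right)} = 44$ ($Q{\left(o,x \right)} = -95 + 139 = 44$)
$b{\left(R,J \right)} = 3 - J$
$\frac{b{\left(-183,N \right)}}{Q{\left(-132,\left(-24 + 37\right) + 34 \right)}} = \frac{3 - 1}{44} = \left(3 - 1\right) \frac{1}{44} = 2 \cdot \frac{1}{44} = \frac{1}{22}$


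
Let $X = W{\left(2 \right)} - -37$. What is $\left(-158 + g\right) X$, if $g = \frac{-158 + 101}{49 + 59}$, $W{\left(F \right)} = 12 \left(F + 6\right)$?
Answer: $- \frac{759031}{36} \approx -21084.0$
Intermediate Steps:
$W{\left(F \right)} = 72 + 12 F$ ($W{\left(F \right)} = 12 \left(6 + F\right) = 72 + 12 F$)
$X = 133$ ($X = \left(72 + 12 \cdot 2\right) - -37 = \left(72 + 24\right) + 37 = 96 + 37 = 133$)
$g = - \frac{19}{36}$ ($g = - \frac{57}{108} = \left(-57\right) \frac{1}{108} = - \frac{19}{36} \approx -0.52778$)
$\left(-158 + g\right) X = \left(-158 - \frac{19}{36}\right) 133 = \left(- \frac{5707}{36}\right) 133 = - \frac{759031}{36}$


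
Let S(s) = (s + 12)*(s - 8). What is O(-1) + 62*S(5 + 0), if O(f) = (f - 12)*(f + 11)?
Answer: -3292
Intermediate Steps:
O(f) = (-12 + f)*(11 + f)
S(s) = (-8 + s)*(12 + s) (S(s) = (12 + s)*(-8 + s) = (-8 + s)*(12 + s))
O(-1) + 62*S(5 + 0) = (-132 + (-1)**2 - 1*(-1)) + 62*(-96 + (5 + 0)**2 + 4*(5 + 0)) = (-132 + 1 + 1) + 62*(-96 + 5**2 + 4*5) = -130 + 62*(-96 + 25 + 20) = -130 + 62*(-51) = -130 - 3162 = -3292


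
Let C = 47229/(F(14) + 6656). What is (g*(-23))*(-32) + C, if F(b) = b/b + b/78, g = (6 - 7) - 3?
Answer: -108929827/37090 ≈ -2936.9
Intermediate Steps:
g = -4 (g = -1 - 3 = -4)
F(b) = 1 + b/78 (F(b) = 1 + b*(1/78) = 1 + b/78)
C = 263133/37090 (C = 47229/((1 + (1/78)*14) + 6656) = 47229/((1 + 7/39) + 6656) = 47229/(46/39 + 6656) = 47229/(259630/39) = 47229*(39/259630) = 263133/37090 ≈ 7.0944)
(g*(-23))*(-32) + C = -4*(-23)*(-32) + 263133/37090 = 92*(-32) + 263133/37090 = -2944 + 263133/37090 = -108929827/37090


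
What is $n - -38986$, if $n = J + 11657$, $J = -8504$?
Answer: $42139$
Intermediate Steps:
$n = 3153$ ($n = -8504 + 11657 = 3153$)
$n - -38986 = 3153 - -38986 = 3153 + 38986 = 42139$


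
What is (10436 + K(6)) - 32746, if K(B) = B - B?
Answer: -22310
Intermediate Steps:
K(B) = 0
(10436 + K(6)) - 32746 = (10436 + 0) - 32746 = 10436 - 32746 = -22310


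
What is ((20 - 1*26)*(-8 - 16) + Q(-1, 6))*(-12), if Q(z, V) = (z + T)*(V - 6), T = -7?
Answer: -1728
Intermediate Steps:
Q(z, V) = (-7 + z)*(-6 + V) (Q(z, V) = (z - 7)*(V - 6) = (-7 + z)*(-6 + V))
((20 - 1*26)*(-8 - 16) + Q(-1, 6))*(-12) = ((20 - 1*26)*(-8 - 16) + (42 - 7*6 - 6*(-1) + 6*(-1)))*(-12) = ((20 - 26)*(-24) + (42 - 42 + 6 - 6))*(-12) = (-6*(-24) + 0)*(-12) = (144 + 0)*(-12) = 144*(-12) = -1728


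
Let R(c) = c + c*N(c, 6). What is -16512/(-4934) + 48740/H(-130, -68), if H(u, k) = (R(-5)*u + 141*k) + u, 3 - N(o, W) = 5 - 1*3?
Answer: -25371286/10383603 ≈ -2.4434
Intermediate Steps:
N(o, W) = 1 (N(o, W) = 3 - (5 - 1*3) = 3 - (5 - 3) = 3 - 1*2 = 3 - 2 = 1)
R(c) = 2*c (R(c) = c + c*1 = c + c = 2*c)
H(u, k) = -9*u + 141*k (H(u, k) = ((2*(-5))*u + 141*k) + u = (-10*u + 141*k) + u = -9*u + 141*k)
-16512/(-4934) + 48740/H(-130, -68) = -16512/(-4934) + 48740/(-9*(-130) + 141*(-68)) = -16512*(-1/4934) + 48740/(1170 - 9588) = 8256/2467 + 48740/(-8418) = 8256/2467 + 48740*(-1/8418) = 8256/2467 - 24370/4209 = -25371286/10383603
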